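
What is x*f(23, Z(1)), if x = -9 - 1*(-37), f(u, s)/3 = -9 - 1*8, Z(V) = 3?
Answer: -1428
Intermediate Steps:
f(u, s) = -51 (f(u, s) = 3*(-9 - 1*8) = 3*(-9 - 8) = 3*(-17) = -51)
x = 28 (x = -9 + 37 = 28)
x*f(23, Z(1)) = 28*(-51) = -1428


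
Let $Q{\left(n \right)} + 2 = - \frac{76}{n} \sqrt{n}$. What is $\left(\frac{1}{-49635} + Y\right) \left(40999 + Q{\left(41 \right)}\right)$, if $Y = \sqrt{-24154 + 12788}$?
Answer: $\frac{\left(-1 + 49635 i \sqrt{11366}\right) \left(1680877 - 76 \sqrt{41}\right)}{2035035} \approx -0.82573 + 4.3695 \cdot 10^{6} i$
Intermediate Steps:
$Q{\left(n \right)} = -2 - \frac{76}{\sqrt{n}}$ ($Q{\left(n \right)} = -2 + - \frac{76}{n} \sqrt{n} = -2 - \frac{76}{\sqrt{n}}$)
$Y = i \sqrt{11366}$ ($Y = \sqrt{-11366} = i \sqrt{11366} \approx 106.61 i$)
$\left(\frac{1}{-49635} + Y\right) \left(40999 + Q{\left(41 \right)}\right) = \left(\frac{1}{-49635} + i \sqrt{11366}\right) \left(40999 - \left(2 + \frac{76}{\sqrt{41}}\right)\right) = \left(- \frac{1}{49635} + i \sqrt{11366}\right) \left(40999 - \left(2 + 76 \frac{\sqrt{41}}{41}\right)\right) = \left(- \frac{1}{49635} + i \sqrt{11366}\right) \left(40999 - \left(2 + \frac{76 \sqrt{41}}{41}\right)\right) = \left(- \frac{1}{49635} + i \sqrt{11366}\right) \left(40997 - \frac{76 \sqrt{41}}{41}\right) = \left(40997 - \frac{76 \sqrt{41}}{41}\right) \left(- \frac{1}{49635} + i \sqrt{11366}\right)$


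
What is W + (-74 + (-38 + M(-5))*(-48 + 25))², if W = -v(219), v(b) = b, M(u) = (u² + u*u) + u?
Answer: 55006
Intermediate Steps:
M(u) = u + 2*u² (M(u) = (u² + u²) + u = 2*u² + u = u + 2*u²)
W = -219 (W = -1*219 = -219)
W + (-74 + (-38 + M(-5))*(-48 + 25))² = -219 + (-74 + (-38 - 5*(1 + 2*(-5)))*(-48 + 25))² = -219 + (-74 + (-38 - 5*(1 - 10))*(-23))² = -219 + (-74 + (-38 - 5*(-9))*(-23))² = -219 + (-74 + (-38 + 45)*(-23))² = -219 + (-74 + 7*(-23))² = -219 + (-74 - 161)² = -219 + (-235)² = -219 + 55225 = 55006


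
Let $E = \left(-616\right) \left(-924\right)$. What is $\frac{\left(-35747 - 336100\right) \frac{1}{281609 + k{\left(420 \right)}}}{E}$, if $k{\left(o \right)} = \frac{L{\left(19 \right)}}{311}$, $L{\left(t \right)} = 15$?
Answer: $- \frac{5506877}{2373779541056} \approx -2.3199 \cdot 10^{-6}$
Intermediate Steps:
$k{\left(o \right)} = \frac{15}{311}$
$E = 569184$
$\frac{\left(-35747 - 336100\right) \frac{1}{281609 + k{\left(420 \right)}}}{E} = \frac{\left(-35747 - 336100\right) \frac{1}{281609 + \frac{15}{311}}}{569184} = - \frac{371847}{\frac{87580414}{311}} \cdot \frac{1}{569184} = \left(-371847\right) \frac{311}{87580414} \cdot \frac{1}{569184} = \left(- \frac{115644417}{87580414}\right) \frac{1}{569184} = - \frac{5506877}{2373779541056}$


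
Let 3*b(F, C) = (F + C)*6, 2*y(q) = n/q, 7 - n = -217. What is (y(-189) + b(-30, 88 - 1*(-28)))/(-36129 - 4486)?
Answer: -4628/1096605 ≈ -0.0042203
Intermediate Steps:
n = 224 (n = 7 - 1*(-217) = 7 + 217 = 224)
y(q) = 112/q (y(q) = (224/q)/2 = 112/q)
b(F, C) = 2*C + 2*F (b(F, C) = ((F + C)*6)/3 = ((C + F)*6)/3 = (6*C + 6*F)/3 = 2*C + 2*F)
(y(-189) + b(-30, 88 - 1*(-28)))/(-36129 - 4486) = (112/(-189) + (2*(88 - 1*(-28)) + 2*(-30)))/(-36129 - 4486) = (112*(-1/189) + (2*(88 + 28) - 60))/(-40615) = (-16/27 + (2*116 - 60))*(-1/40615) = (-16/27 + (232 - 60))*(-1/40615) = (-16/27 + 172)*(-1/40615) = (4628/27)*(-1/40615) = -4628/1096605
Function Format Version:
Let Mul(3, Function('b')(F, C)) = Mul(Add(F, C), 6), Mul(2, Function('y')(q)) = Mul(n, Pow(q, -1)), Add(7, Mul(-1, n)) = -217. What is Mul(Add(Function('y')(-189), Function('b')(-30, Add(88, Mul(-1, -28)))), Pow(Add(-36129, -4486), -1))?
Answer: Rational(-4628, 1096605) ≈ -0.0042203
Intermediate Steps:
n = 224 (n = Add(7, Mul(-1, -217)) = Add(7, 217) = 224)
Function('y')(q) = Mul(112, Pow(q, -1)) (Function('y')(q) = Mul(Rational(1, 2), Mul(224, Pow(q, -1))) = Mul(112, Pow(q, -1)))
Function('b')(F, C) = Add(Mul(2, C), Mul(2, F)) (Function('b')(F, C) = Mul(Rational(1, 3), Mul(Add(F, C), 6)) = Mul(Rational(1, 3), Mul(Add(C, F), 6)) = Mul(Rational(1, 3), Add(Mul(6, C), Mul(6, F))) = Add(Mul(2, C), Mul(2, F)))
Mul(Add(Function('y')(-189), Function('b')(-30, Add(88, Mul(-1, -28)))), Pow(Add(-36129, -4486), -1)) = Mul(Add(Mul(112, Pow(-189, -1)), Add(Mul(2, Add(88, Mul(-1, -28))), Mul(2, -30))), Pow(Add(-36129, -4486), -1)) = Mul(Add(Mul(112, Rational(-1, 189)), Add(Mul(2, Add(88, 28)), -60)), Pow(-40615, -1)) = Mul(Add(Rational(-16, 27), Add(Mul(2, 116), -60)), Rational(-1, 40615)) = Mul(Add(Rational(-16, 27), Add(232, -60)), Rational(-1, 40615)) = Mul(Add(Rational(-16, 27), 172), Rational(-1, 40615)) = Mul(Rational(4628, 27), Rational(-1, 40615)) = Rational(-4628, 1096605)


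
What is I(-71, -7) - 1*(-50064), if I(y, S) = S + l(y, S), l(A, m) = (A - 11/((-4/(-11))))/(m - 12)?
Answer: 3804737/76 ≈ 50062.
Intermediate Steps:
l(A, m) = (-121/4 + A)/(-12 + m) (l(A, m) = (A - 11/((-4*(-1/11))))/(-12 + m) = (A - 11/4/11)/(-12 + m) = (A - 11*11/4)/(-12 + m) = (A - 121/4)/(-12 + m) = (-121/4 + A)/(-12 + m))
I(y, S) = S + (-121/4 + y)/(-12 + S)
I(-71, -7) - 1*(-50064) = (-121/4 - 71 - 7*(-12 - 7))/(-12 - 7) - 1*(-50064) = (-121/4 - 71 - 7*(-19))/(-19) + 50064 = -(-121/4 - 71 + 133)/19 + 50064 = -1/19*127/4 + 50064 = -127/76 + 50064 = 3804737/76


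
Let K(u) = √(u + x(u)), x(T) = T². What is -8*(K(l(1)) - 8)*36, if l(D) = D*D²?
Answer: 2304 - 288*√2 ≈ 1896.7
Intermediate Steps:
l(D) = D³
K(u) = √(u + u²)
-8*(K(l(1)) - 8)*36 = -8*(√(1³*(1 + 1³)) - 8)*36 = -8*(√(1*(1 + 1)) - 8)*36 = -8*(√(1*2) - 8)*36 = -8*(√2 - 8)*36 = -8*(-8 + √2)*36 = (64 - 8*√2)*36 = 2304 - 288*√2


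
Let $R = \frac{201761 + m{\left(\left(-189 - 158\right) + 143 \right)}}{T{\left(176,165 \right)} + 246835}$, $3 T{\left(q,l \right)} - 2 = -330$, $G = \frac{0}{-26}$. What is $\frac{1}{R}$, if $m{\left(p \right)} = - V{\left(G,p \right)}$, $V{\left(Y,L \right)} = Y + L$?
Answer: $\frac{740177}{605895} \approx 1.2216$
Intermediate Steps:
$G = 0$ ($G = 0 \left(- \frac{1}{26}\right) = 0$)
$V{\left(Y,L \right)} = L + Y$
$m{\left(p \right)} = - p$ ($m{\left(p \right)} = - (p + 0) = - p$)
$T{\left(q,l \right)} = - \frac{328}{3}$ ($T{\left(q,l \right)} = \frac{2}{3} + \frac{1}{3} \left(-330\right) = \frac{2}{3} - 110 = - \frac{328}{3}$)
$R = \frac{605895}{740177}$ ($R = \frac{201761 - \left(\left(-189 - 158\right) + 143\right)}{- \frac{328}{3} + 246835} = \frac{201761 - \left(-347 + 143\right)}{\frac{740177}{3}} = \left(201761 - -204\right) \frac{3}{740177} = \left(201761 + 204\right) \frac{3}{740177} = 201965 \cdot \frac{3}{740177} = \frac{605895}{740177} \approx 0.81858$)
$\frac{1}{R} = \frac{1}{\frac{605895}{740177}} = \frac{740177}{605895}$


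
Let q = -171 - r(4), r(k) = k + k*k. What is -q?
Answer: 191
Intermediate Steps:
r(k) = k + k²
q = -191 (q = -171 - 4*(1 + 4) = -171 - 4*5 = -171 - 1*20 = -171 - 20 = -191)
-q = -1*(-191) = 191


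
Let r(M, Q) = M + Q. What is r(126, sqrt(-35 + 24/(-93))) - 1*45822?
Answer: -45696 + I*sqrt(33883)/31 ≈ -45696.0 + 5.9379*I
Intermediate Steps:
r(126, sqrt(-35 + 24/(-93))) - 1*45822 = (126 + sqrt(-35 + 24/(-93))) - 1*45822 = (126 + sqrt(-35 + 24*(-1/93))) - 45822 = (126 + sqrt(-35 - 8/31)) - 45822 = (126 + sqrt(-1093/31)) - 45822 = (126 + I*sqrt(33883)/31) - 45822 = -45696 + I*sqrt(33883)/31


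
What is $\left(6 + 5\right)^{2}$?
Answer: $121$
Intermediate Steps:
$\left(6 + 5\right)^{2} = 11^{2} = 121$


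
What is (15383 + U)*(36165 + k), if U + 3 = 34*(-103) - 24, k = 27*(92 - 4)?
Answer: 456865014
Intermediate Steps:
k = 2376 (k = 27*88 = 2376)
U = -3529 (U = -3 + (34*(-103) - 24) = -3 + (-3502 - 24) = -3 - 3526 = -3529)
(15383 + U)*(36165 + k) = (15383 - 3529)*(36165 + 2376) = 11854*38541 = 456865014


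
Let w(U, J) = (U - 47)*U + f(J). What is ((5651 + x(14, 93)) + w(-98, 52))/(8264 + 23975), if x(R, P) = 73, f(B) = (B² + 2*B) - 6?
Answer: 22736/32239 ≈ 0.70523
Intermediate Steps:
f(B) = -6 + B² + 2*B
w(U, J) = -6 + J² + 2*J + U*(-47 + U) (w(U, J) = (U - 47)*U + (-6 + J² + 2*J) = (-47 + U)*U + (-6 + J² + 2*J) = U*(-47 + U) + (-6 + J² + 2*J) = -6 + J² + 2*J + U*(-47 + U))
((5651 + x(14, 93)) + w(-98, 52))/(8264 + 23975) = ((5651 + 73) + (-6 + 52² + (-98)² - 47*(-98) + 2*52))/(8264 + 23975) = (5724 + (-6 + 2704 + 9604 + 4606 + 104))/32239 = (5724 + 17012)*(1/32239) = 22736*(1/32239) = 22736/32239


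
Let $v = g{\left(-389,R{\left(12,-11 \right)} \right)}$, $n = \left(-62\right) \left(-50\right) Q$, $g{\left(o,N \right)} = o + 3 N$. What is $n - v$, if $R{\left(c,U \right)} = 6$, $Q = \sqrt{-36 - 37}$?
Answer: $371 + 3100 i \sqrt{73} \approx 371.0 + 26486.0 i$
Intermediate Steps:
$Q = i \sqrt{73}$ ($Q = \sqrt{-73} = i \sqrt{73} \approx 8.544 i$)
$n = 3100 i \sqrt{73}$ ($n = \left(-62\right) \left(-50\right) i \sqrt{73} = 3100 i \sqrt{73} \approx 26486.0 i$)
$v = -371$ ($v = -389 + 3 \cdot 6 = -389 + 18 = -371$)
$n - v = 3100 i \sqrt{73} - -371 = 3100 i \sqrt{73} + 371 = 371 + 3100 i \sqrt{73}$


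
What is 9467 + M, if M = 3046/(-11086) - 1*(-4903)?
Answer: 79651387/5543 ≈ 14370.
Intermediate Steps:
M = 27175806/5543 (M = 3046*(-1/11086) + 4903 = -1523/5543 + 4903 = 27175806/5543 ≈ 4902.7)
9467 + M = 9467 + 27175806/5543 = 79651387/5543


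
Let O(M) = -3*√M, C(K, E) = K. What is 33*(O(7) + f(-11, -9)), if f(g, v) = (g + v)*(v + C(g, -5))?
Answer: 13200 - 99*√7 ≈ 12938.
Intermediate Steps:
f(g, v) = (g + v)² (f(g, v) = (g + v)*(v + g) = (g + v)*(g + v) = (g + v)²)
33*(O(7) + f(-11, -9)) = 33*(-3*√7 + ((-11)² + (-9)² + 2*(-11)*(-9))) = 33*(-3*√7 + (121 + 81 + 198)) = 33*(-3*√7 + 400) = 33*(400 - 3*√7) = 13200 - 99*√7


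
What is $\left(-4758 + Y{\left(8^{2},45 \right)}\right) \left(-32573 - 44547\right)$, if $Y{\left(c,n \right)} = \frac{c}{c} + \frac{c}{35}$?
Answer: $\frac{2567031744}{7} \approx 3.6672 \cdot 10^{8}$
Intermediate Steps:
$Y{\left(c,n \right)} = 1 + \frac{c}{35}$ ($Y{\left(c,n \right)} = 1 + c \frac{1}{35} = 1 + \frac{c}{35}$)
$\left(-4758 + Y{\left(8^{2},45 \right)}\right) \left(-32573 - 44547\right) = \left(-4758 + \left(1 + \frac{8^{2}}{35}\right)\right) \left(-32573 - 44547\right) = \left(-4758 + \left(1 + \frac{1}{35} \cdot 64\right)\right) \left(-77120\right) = \left(-4758 + \left(1 + \frac{64}{35}\right)\right) \left(-77120\right) = \left(-4758 + \frac{99}{35}\right) \left(-77120\right) = \left(- \frac{166431}{35}\right) \left(-77120\right) = \frac{2567031744}{7}$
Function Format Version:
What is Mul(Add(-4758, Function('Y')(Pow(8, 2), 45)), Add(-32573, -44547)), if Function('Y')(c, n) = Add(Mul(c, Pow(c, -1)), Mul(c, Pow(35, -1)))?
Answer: Rational(2567031744, 7) ≈ 3.6672e+8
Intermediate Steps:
Function('Y')(c, n) = Add(1, Mul(Rational(1, 35), c)) (Function('Y')(c, n) = Add(1, Mul(c, Rational(1, 35))) = Add(1, Mul(Rational(1, 35), c)))
Mul(Add(-4758, Function('Y')(Pow(8, 2), 45)), Add(-32573, -44547)) = Mul(Add(-4758, Add(1, Mul(Rational(1, 35), Pow(8, 2)))), Add(-32573, -44547)) = Mul(Add(-4758, Add(1, Mul(Rational(1, 35), 64))), -77120) = Mul(Add(-4758, Add(1, Rational(64, 35))), -77120) = Mul(Add(-4758, Rational(99, 35)), -77120) = Mul(Rational(-166431, 35), -77120) = Rational(2567031744, 7)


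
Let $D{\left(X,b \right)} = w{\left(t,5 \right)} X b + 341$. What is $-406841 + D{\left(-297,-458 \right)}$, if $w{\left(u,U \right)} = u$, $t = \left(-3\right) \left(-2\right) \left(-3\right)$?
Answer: $-2854968$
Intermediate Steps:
$t = -18$ ($t = 6 \left(-3\right) = -18$)
$D{\left(X,b \right)} = 341 - 18 X b$ ($D{\left(X,b \right)} = - 18 X b + 341 = 341 - 18 X b$)
$-406841 + D{\left(-297,-458 \right)} = -406841 + \left(341 - \left(-5346\right) \left(-458\right)\right) = -406841 + \left(341 - 2448468\right) = -406841 - 2448127 = -2854968$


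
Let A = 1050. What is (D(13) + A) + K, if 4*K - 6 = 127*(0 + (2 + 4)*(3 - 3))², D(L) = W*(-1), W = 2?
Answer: 2099/2 ≈ 1049.5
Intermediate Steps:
D(L) = -2 (D(L) = 2*(-1) = -2)
K = 3/2 (K = 3/2 + (127*(0 + (2 + 4)*(3 - 3))²)/4 = 3/2 + (127*(0 + 6*0)²)/4 = 3/2 + (127*(0 + 0)²)/4 = 3/2 + (127*0²)/4 = 3/2 + (127*0)/4 = 3/2 + (¼)*0 = 3/2 + 0 = 3/2 ≈ 1.5000)
(D(13) + A) + K = (-2 + 1050) + 3/2 = 1048 + 3/2 = 2099/2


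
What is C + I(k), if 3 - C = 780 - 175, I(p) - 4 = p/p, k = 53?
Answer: -597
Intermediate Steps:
I(p) = 5 (I(p) = 4 + p/p = 4 + 1 = 5)
C = -602 (C = 3 - (780 - 175) = 3 - 1*605 = 3 - 605 = -602)
C + I(k) = -602 + 5 = -597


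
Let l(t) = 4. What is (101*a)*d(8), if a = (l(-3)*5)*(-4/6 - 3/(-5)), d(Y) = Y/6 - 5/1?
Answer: 4444/9 ≈ 493.78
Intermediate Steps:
d(Y) = -5 + Y/6 (d(Y) = Y*(1/6) - 5*1 = Y/6 - 5 = -5 + Y/6)
a = -4/3 (a = (4*5)*(-4/6 - 3/(-5)) = 20*(-4*1/6 - 3*(-1/5)) = 20*(-2/3 + 3/5) = 20*(-1/15) = -4/3 ≈ -1.3333)
(101*a)*d(8) = (101*(-4/3))*(-5 + (1/6)*8) = -404*(-5 + 4/3)/3 = -404/3*(-11/3) = 4444/9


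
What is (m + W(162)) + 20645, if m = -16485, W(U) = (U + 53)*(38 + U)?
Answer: 47160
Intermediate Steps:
W(U) = (38 + U)*(53 + U) (W(U) = (53 + U)*(38 + U) = (38 + U)*(53 + U))
(m + W(162)) + 20645 = (-16485 + (2014 + 162**2 + 91*162)) + 20645 = (-16485 + (2014 + 26244 + 14742)) + 20645 = (-16485 + 43000) + 20645 = 26515 + 20645 = 47160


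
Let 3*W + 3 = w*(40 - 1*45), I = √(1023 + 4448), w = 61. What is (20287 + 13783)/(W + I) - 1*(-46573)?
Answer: 418682489/9125 - 61326*√5471/9125 ≈ 45386.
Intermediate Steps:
I = √5471 ≈ 73.966
W = -308/3 (W = -1 + (61*(40 - 1*45))/3 = -1 + (61*(40 - 45))/3 = -1 + (61*(-5))/3 = -1 + (⅓)*(-305) = -1 - 305/3 = -308/3 ≈ -102.67)
(20287 + 13783)/(W + I) - 1*(-46573) = (20287 + 13783)/(-308/3 + √5471) - 1*(-46573) = 34070/(-308/3 + √5471) + 46573 = 46573 + 34070/(-308/3 + √5471)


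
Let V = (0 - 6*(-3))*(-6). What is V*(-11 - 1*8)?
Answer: 2052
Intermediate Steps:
V = -108 (V = (0 + 18)*(-6) = 18*(-6) = -108)
V*(-11 - 1*8) = -108*(-11 - 1*8) = -108*(-11 - 8) = -108*(-19) = 2052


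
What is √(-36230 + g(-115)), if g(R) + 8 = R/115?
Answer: I*√36239 ≈ 190.37*I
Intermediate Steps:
g(R) = -8 + R/115
√(-36230 + g(-115)) = √(-36230 + (-8 + (1/115)*(-115))) = √(-36230 + (-8 - 1)) = √(-36230 - 9) = √(-36239) = I*√36239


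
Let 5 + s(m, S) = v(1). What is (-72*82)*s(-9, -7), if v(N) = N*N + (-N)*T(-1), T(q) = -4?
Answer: 0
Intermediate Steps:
v(N) = N² + 4*N (v(N) = N*N - N*(-4) = N² + 4*N)
s(m, S) = 0 (s(m, S) = -5 + 1*(4 + 1) = -5 + 1*5 = -5 + 5 = 0)
(-72*82)*s(-9, -7) = -72*82*0 = -5904*0 = 0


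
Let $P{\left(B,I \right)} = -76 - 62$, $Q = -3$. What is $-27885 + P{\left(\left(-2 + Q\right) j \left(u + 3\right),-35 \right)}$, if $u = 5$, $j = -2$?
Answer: $-28023$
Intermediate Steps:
$P{\left(B,I \right)} = -138$
$-27885 + P{\left(\left(-2 + Q\right) j \left(u + 3\right),-35 \right)} = -27885 - 138 = -28023$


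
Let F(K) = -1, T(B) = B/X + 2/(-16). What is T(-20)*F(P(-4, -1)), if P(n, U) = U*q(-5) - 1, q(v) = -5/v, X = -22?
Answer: -69/88 ≈ -0.78409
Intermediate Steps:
T(B) = -1/8 - B/22 (T(B) = B/(-22) + 2/(-16) = B*(-1/22) + 2*(-1/16) = -B/22 - 1/8 = -1/8 - B/22)
P(n, U) = -1 + U (P(n, U) = U*(-5/(-5)) - 1 = U*(-5*(-1/5)) - 1 = U*1 - 1 = U - 1 = -1 + U)
T(-20)*F(P(-4, -1)) = (-1/8 - 1/22*(-20))*(-1) = (-1/8 + 10/11)*(-1) = (69/88)*(-1) = -69/88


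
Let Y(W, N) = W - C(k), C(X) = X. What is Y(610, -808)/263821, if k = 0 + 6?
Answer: 604/263821 ≈ 0.0022894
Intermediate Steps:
k = 6
Y(W, N) = -6 + W (Y(W, N) = W - 1*6 = W - 6 = -6 + W)
Y(610, -808)/263821 = (-6 + 610)/263821 = 604*(1/263821) = 604/263821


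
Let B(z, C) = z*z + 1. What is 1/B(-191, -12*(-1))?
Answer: 1/36482 ≈ 2.7411e-5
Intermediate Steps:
B(z, C) = 1 + z² (B(z, C) = z² + 1 = 1 + z²)
1/B(-191, -12*(-1)) = 1/(1 + (-191)²) = 1/(1 + 36481) = 1/36482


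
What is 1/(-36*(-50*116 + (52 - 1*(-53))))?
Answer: 1/205020 ≈ 4.8776e-6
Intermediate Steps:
1/(-36*(-50*116 + (52 - 1*(-53)))) = 1/(-36*(-5800 + (52 + 53))) = 1/(-36*(-5800 + 105)) = 1/(-36*(-5695)) = 1/205020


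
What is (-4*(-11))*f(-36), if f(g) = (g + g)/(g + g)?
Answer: 44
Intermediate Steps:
f(g) = 1 (f(g) = (2*g)/((2*g)) = (2*g)*(1/(2*g)) = 1)
(-4*(-11))*f(-36) = -4*(-11)*1 = 44*1 = 44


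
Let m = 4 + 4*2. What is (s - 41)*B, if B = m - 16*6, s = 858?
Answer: -68628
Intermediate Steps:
m = 12 (m = 4 + 8 = 12)
B = -84 (B = 12 - 16*6 = 12 - 96 = -84)
(s - 41)*B = (858 - 41)*(-84) = 817*(-84) = -68628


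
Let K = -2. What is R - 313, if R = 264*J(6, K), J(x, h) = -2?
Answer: -841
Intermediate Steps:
R = -528 (R = 264*(-2) = -528)
R - 313 = -528 - 313 = -841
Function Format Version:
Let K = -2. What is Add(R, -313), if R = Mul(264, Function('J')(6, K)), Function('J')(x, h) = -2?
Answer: -841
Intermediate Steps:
R = -528 (R = Mul(264, -2) = -528)
Add(R, -313) = Add(-528, -313) = -841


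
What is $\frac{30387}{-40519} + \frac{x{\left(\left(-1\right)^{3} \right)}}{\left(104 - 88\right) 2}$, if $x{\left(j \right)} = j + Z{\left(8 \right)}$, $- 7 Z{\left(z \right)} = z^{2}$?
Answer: $- \frac{9683537}{9076256} \approx -1.0669$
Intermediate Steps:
$Z{\left(z \right)} = - \frac{z^{2}}{7}$
$x{\left(j \right)} = - \frac{64}{7} + j$ ($x{\left(j \right)} = j - \frac{8^{2}}{7} = j - \frac{64}{7} = - \frac{64}{7} + j$)
$\frac{30387}{-40519} + \frac{x{\left(\left(-1\right)^{3} \right)}}{\left(104 - 88\right) 2} = \frac{30387}{-40519} + \frac{- \frac{64}{7} + \left(-1\right)^{3}}{\left(104 - 88\right) 2} = 30387 \left(- \frac{1}{40519}\right) + \frac{- \frac{64}{7} - 1}{16 \cdot 2} = - \frac{30387}{40519} - \frac{71}{7 \cdot 32} = - \frac{30387}{40519} - \frac{71}{224} = - \frac{9683537}{9076256}$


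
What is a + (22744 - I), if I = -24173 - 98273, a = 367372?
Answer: 512562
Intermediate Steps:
I = -122446
a + (22744 - I) = 367372 + (22744 - 1*(-122446)) = 367372 + (22744 + 122446) = 367372 + 145190 = 512562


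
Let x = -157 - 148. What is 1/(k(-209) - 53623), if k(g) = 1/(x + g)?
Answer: -514/27562223 ≈ -1.8649e-5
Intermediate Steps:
x = -305
k(g) = 1/(-305 + g)
1/(k(-209) - 53623) = 1/(1/(-305 - 209) - 53623) = 1/(1/(-514) - 53623) = 1/(-1/514 - 53623) = 1/(-27562223/514) = -514/27562223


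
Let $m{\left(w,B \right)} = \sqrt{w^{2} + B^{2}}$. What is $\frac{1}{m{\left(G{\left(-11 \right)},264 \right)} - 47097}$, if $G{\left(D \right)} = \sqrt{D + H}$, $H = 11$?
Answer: $- \frac{1}{46833} \approx -2.1352 \cdot 10^{-5}$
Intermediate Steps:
$G{\left(D \right)} = \sqrt{11 + D}$ ($G{\left(D \right)} = \sqrt{D + 11} = \sqrt{11 + D}$)
$m{\left(w,B \right)} = \sqrt{B^{2} + w^{2}}$
$\frac{1}{m{\left(G{\left(-11 \right)},264 \right)} - 47097} = \frac{1}{\sqrt{264^{2} + \left(\sqrt{11 - 11}\right)^{2}} - 47097} = \frac{1}{\sqrt{69696 + \left(\sqrt{0}\right)^{2}} - 47097} = \frac{1}{\sqrt{69696 + 0^{2}} - 47097} = \frac{1}{\sqrt{69696 + 0} - 47097} = \frac{1}{\sqrt{69696} - 47097} = \frac{1}{264 - 47097} = \frac{1}{-46833} = - \frac{1}{46833}$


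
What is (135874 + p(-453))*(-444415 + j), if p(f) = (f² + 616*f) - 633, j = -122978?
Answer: -34839064986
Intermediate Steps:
p(f) = -633 + f² + 616*f
(135874 + p(-453))*(-444415 + j) = (135874 + (-633 + (-453)² + 616*(-453)))*(-444415 - 122978) = (135874 + (-633 + 205209 - 279048))*(-567393) = (135874 - 74472)*(-567393) = 61402*(-567393) = -34839064986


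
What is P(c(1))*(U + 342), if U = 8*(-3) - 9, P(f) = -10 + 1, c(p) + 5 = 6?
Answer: -2781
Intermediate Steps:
c(p) = 1 (c(p) = -5 + 6 = 1)
P(f) = -9
U = -33 (U = -24 - 9 = -33)
P(c(1))*(U + 342) = -9*(-33 + 342) = -9*309 = -2781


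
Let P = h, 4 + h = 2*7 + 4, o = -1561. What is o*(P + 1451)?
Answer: -2286865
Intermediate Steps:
h = 14 (h = -4 + (2*7 + 4) = -4 + (14 + 4) = -4 + 18 = 14)
P = 14
o*(P + 1451) = -1561*(14 + 1451) = -1561*1465 = -2286865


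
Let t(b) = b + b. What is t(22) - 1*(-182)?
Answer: 226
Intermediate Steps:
t(b) = 2*b
t(22) - 1*(-182) = 2*22 - 1*(-182) = 44 + 182 = 226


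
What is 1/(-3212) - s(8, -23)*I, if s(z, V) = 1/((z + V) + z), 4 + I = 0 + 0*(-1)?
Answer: -12855/22484 ≈ -0.57174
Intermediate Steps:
I = -4 (I = -4 + (0 + 0*(-1)) = -4 + (0 + 0) = -4 + 0 = -4)
s(z, V) = 1/(V + 2*z) (s(z, V) = 1/((V + z) + z) = 1/(V + 2*z))
1/(-3212) - s(8, -23)*I = 1/(-3212) - (-4)/(-23 + 2*8) = -1/3212 - (-4)/(-23 + 16) = -1/3212 - (-4)/(-7) = -1/3212 - (-1)*(-4)/7 = -1/3212 - 1*4/7 = -1/3212 - 4/7 = -12855/22484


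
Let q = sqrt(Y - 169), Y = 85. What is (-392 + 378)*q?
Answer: -28*I*sqrt(21) ≈ -128.31*I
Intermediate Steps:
q = 2*I*sqrt(21) (q = sqrt(85 - 169) = sqrt(-84) = 2*I*sqrt(21) ≈ 9.1651*I)
(-392 + 378)*q = (-392 + 378)*(2*I*sqrt(21)) = -28*I*sqrt(21)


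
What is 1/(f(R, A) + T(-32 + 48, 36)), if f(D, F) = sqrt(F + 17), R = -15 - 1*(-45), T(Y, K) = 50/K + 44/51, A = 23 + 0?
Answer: -210834/3270719 + 187272*sqrt(10)/3270719 ≈ 0.11660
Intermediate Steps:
A = 23
T(Y, K) = 44/51 + 50/K (T(Y, K) = 50/K + 44*(1/51) = 50/K + 44/51 = 44/51 + 50/K)
R = 30 (R = -15 + 45 = 30)
f(D, F) = sqrt(17 + F)
1/(f(R, A) + T(-32 + 48, 36)) = 1/(sqrt(17 + 23) + (44/51 + 50/36)) = 1/(sqrt(40) + (44/51 + 50*(1/36))) = 1/(2*sqrt(10) + (44/51 + 25/18)) = 1/(2*sqrt(10) + 689/306) = 1/(689/306 + 2*sqrt(10))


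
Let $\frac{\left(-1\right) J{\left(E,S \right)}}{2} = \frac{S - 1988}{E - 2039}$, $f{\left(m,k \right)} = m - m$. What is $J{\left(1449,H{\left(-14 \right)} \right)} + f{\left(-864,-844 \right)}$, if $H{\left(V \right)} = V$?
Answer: $- \frac{2002}{295} \approx -6.7864$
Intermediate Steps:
$f{\left(m,k \right)} = 0$
$J{\left(E,S \right)} = - \frac{2 \left(-1988 + S\right)}{-2039 + E}$ ($J{\left(E,S \right)} = - 2 \frac{S - 1988}{E - 2039} = - 2 \frac{-1988 + S}{-2039 + E} = - \frac{2 \left(-1988 + S\right)}{-2039 + E}$)
$J{\left(1449,H{\left(-14 \right)} \right)} + f{\left(-864,-844 \right)} = \frac{2 \left(1988 - -14\right)}{-2039 + 1449} + 0 = \frac{2 \left(1988 + 14\right)}{-590} + 0 = 2 \left(- \frac{1}{590}\right) 2002 + 0 = - \frac{2002}{295} + 0 = - \frac{2002}{295}$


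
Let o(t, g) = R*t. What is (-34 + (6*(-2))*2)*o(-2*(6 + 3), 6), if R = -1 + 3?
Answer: 2088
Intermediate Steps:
R = 2
o(t, g) = 2*t
(-34 + (6*(-2))*2)*o(-2*(6 + 3), 6) = (-34 + (6*(-2))*2)*(2*(-2*(6 + 3))) = (-34 - 12*2)*(2*(-2*9)) = (-34 - 24)*(2*(-18)) = -58*(-36) = 2088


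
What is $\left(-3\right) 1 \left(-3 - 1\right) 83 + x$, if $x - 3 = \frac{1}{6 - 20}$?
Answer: $\frac{13985}{14} \approx 998.93$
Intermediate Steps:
$x = \frac{41}{14}$ ($x = 3 + \frac{1}{6 - 20} = 3 + \frac{1}{-14} = 3 - \frac{1}{14} = \frac{41}{14} \approx 2.9286$)
$\left(-3\right) 1 \left(-3 - 1\right) 83 + x = \left(-3\right) 1 \left(-3 - 1\right) 83 + \frac{41}{14} = \left(-3\right) \left(-4\right) 83 + \frac{41}{14} = 12 \cdot 83 + \frac{41}{14} = 996 + \frac{41}{14} = \frac{13985}{14}$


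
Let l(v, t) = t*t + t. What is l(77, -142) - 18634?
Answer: 1388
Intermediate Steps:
l(v, t) = t + t² (l(v, t) = t² + t = t + t²)
l(77, -142) - 18634 = -142*(1 - 142) - 18634 = -142*(-141) - 18634 = 20022 - 18634 = 1388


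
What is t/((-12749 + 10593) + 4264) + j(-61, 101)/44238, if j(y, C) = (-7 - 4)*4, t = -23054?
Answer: -254988901/23313426 ≈ -10.937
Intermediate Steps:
j(y, C) = -44 (j(y, C) = -11*4 = -44)
t/((-12749 + 10593) + 4264) + j(-61, 101)/44238 = -23054/((-12749 + 10593) + 4264) - 44/44238 = -23054/(-2156 + 4264) - 44*1/44238 = -23054/2108 - 22/22119 = -23054*1/2108 - 22/22119 = -11527/1054 - 22/22119 = -254988901/23313426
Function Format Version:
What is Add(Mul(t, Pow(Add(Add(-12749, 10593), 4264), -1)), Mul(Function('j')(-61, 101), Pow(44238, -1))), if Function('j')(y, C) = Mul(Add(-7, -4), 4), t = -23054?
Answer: Rational(-254988901, 23313426) ≈ -10.937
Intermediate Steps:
Function('j')(y, C) = -44 (Function('j')(y, C) = Mul(-11, 4) = -44)
Add(Mul(t, Pow(Add(Add(-12749, 10593), 4264), -1)), Mul(Function('j')(-61, 101), Pow(44238, -1))) = Add(Mul(-23054, Pow(Add(Add(-12749, 10593), 4264), -1)), Mul(-44, Pow(44238, -1))) = Add(Mul(-23054, Pow(Add(-2156, 4264), -1)), Mul(-44, Rational(1, 44238))) = Add(Mul(-23054, Pow(2108, -1)), Rational(-22, 22119)) = Add(Mul(-23054, Rational(1, 2108)), Rational(-22, 22119)) = Add(Rational(-11527, 1054), Rational(-22, 22119)) = Rational(-254988901, 23313426)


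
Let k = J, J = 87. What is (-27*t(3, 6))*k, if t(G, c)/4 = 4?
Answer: -37584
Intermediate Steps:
t(G, c) = 16 (t(G, c) = 4*4 = 16)
k = 87
(-27*t(3, 6))*k = -27*16*87 = -432*87 = -37584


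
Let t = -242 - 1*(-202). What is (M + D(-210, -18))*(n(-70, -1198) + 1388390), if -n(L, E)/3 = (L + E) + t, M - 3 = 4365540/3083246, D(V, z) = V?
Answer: -441270518893974/1541623 ≈ -2.8624e+8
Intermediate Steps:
t = -40 (t = -242 + 202 = -40)
M = 6807639/1541623 (M = 3 + 4365540/3083246 = 3 + 4365540*(1/3083246) = 3 + 2182770/1541623 = 6807639/1541623 ≈ 4.4159)
n(L, E) = 120 - 3*E - 3*L (n(L, E) = -3*((L + E) - 40) = -3*((E + L) - 40) = -3*(-40 + E + L) = 120 - 3*E - 3*L)
(M + D(-210, -18))*(n(-70, -1198) + 1388390) = (6807639/1541623 - 210)*((120 - 3*(-1198) - 3*(-70)) + 1388390) = -316933191*((120 + 3594 + 210) + 1388390)/1541623 = -316933191*(3924 + 1388390)/1541623 = -316933191/1541623*1392314 = -441270518893974/1541623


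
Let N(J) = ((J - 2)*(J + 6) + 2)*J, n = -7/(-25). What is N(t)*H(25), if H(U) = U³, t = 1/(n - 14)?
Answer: 472720703125/40353607 ≈ 11714.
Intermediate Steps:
n = 7/25 (n = -7*(-1/25) = 7/25 ≈ 0.28000)
t = -25/343 (t = 1/(7/25 - 14) = 1/(-343/25) = -25/343 ≈ -0.072886)
N(J) = J*(2 + (-2 + J)*(6 + J)) (N(J) = ((-2 + J)*(6 + J) + 2)*J = (2 + (-2 + J)*(6 + J))*J = J*(2 + (-2 + J)*(6 + J)))
N(t)*H(25) = -25*(-10 + (-25/343)² + 4*(-25/343))/343*25³ = -25*(-10 + 625/117649 - 100/343)/343*15625 = -25/343*(-1210165/117649)*15625 = (30254125/40353607)*15625 = 472720703125/40353607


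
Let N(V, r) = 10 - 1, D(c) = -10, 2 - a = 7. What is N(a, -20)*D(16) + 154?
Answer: 64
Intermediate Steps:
a = -5 (a = 2 - 1*7 = 2 - 7 = -5)
N(V, r) = 9
N(a, -20)*D(16) + 154 = 9*(-10) + 154 = -90 + 154 = 64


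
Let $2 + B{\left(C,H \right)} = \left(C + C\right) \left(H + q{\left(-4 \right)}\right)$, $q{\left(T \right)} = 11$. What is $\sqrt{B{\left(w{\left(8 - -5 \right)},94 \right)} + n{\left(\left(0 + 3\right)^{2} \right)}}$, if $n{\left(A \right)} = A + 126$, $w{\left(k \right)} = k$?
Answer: $\sqrt{2863} \approx 53.507$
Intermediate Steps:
$B{\left(C,H \right)} = -2 + 2 C \left(11 + H\right)$ ($B{\left(C,H \right)} = -2 + \left(C + C\right) \left(H + 11\right) = -2 + 2 C \left(11 + H\right)$)
$n{\left(A \right)} = 126 + A$
$\sqrt{B{\left(w{\left(8 - -5 \right)},94 \right)} + n{\left(\left(0 + 3\right)^{2} \right)}} = \sqrt{\left(-2 + 22 \left(8 - -5\right) + 2 \left(8 - -5\right) 94\right) + \left(126 + \left(0 + 3\right)^{2}\right)} = \sqrt{\left(-2 + 22 \left(8 + 5\right) + 2 \left(8 + 5\right) 94\right) + \left(126 + 3^{2}\right)} = \sqrt{\left(-2 + 22 \cdot 13 + 2 \cdot 13 \cdot 94\right) + \left(126 + 9\right)} = \sqrt{\left(-2 + 286 + 2444\right) + 135} = \sqrt{2728 + 135} = \sqrt{2863}$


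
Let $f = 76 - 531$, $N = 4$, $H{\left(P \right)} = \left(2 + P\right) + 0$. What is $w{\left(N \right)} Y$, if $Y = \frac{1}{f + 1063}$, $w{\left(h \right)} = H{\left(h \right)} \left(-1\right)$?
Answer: $- \frac{3}{304} \approx -0.0098684$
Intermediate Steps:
$H{\left(P \right)} = 2 + P$
$f = -455$ ($f = 76 - 531 = -455$)
$w{\left(h \right)} = -2 - h$ ($w{\left(h \right)} = \left(2 + h\right) \left(-1\right) = -2 - h$)
$Y = \frac{1}{608}$ ($Y = \frac{1}{-455 + 1063} = \frac{1}{608} \approx 0.0016447$)
$w{\left(N \right)} Y = \left(-2 - 4\right) \frac{1}{608} = \left(-6\right) \frac{1}{608} = - \frac{3}{304}$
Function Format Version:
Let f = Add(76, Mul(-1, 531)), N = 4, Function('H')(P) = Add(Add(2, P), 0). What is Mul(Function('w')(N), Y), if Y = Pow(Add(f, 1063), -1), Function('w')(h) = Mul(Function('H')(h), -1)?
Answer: Rational(-3, 304) ≈ -0.0098684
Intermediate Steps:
Function('H')(P) = Add(2, P)
f = -455 (f = Add(76, -531) = -455)
Function('w')(h) = Add(-2, Mul(-1, h)) (Function('w')(h) = Mul(Add(2, h), -1) = Add(-2, Mul(-1, h)))
Y = Rational(1, 608) (Y = Pow(Add(-455, 1063), -1) = Pow(608, -1) = Rational(1, 608) ≈ 0.0016447)
Mul(Function('w')(N), Y) = Mul(Add(-2, Mul(-1, 4)), Rational(1, 608)) = Mul(Add(-2, -4), Rational(1, 608)) = Mul(-6, Rational(1, 608)) = Rational(-3, 304)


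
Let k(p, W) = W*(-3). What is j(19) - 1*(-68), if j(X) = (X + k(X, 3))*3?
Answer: 98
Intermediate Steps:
k(p, W) = -3*W
j(X) = -27 + 3*X (j(X) = (X - 3*3)*3 = (X - 9)*3 = (-9 + X)*3 = -27 + 3*X)
j(19) - 1*(-68) = (-27 + 3*19) - 1*(-68) = (-27 + 57) + 68 = 30 + 68 = 98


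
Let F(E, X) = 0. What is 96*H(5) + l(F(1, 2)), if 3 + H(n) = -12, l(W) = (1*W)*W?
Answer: -1440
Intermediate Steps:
l(W) = W² (l(W) = W*W = W²)
H(n) = -15 (H(n) = -3 - 12 = -15)
96*H(5) + l(F(1, 2)) = 96*(-15) + 0² = -1440 + 0 = -1440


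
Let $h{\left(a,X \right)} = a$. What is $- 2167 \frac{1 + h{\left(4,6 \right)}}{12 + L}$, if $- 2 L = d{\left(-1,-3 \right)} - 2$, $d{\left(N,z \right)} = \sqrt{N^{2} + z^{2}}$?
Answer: $- \frac{281710}{333} - \frac{10835 \sqrt{10}}{333} \approx -948.87$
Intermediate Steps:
$L = 1 - \frac{\sqrt{10}}{2}$ ($L = - \frac{\sqrt{\left(-1\right)^{2} + \left(-3\right)^{2}} - 2}{2} = - \frac{\sqrt{1 + 9} - 2}{2} = - \frac{\sqrt{10} - 2}{2} = - \frac{-2 + \sqrt{10}}{2} = 1 - \frac{\sqrt{10}}{2} \approx -0.58114$)
$- 2167 \frac{1 + h{\left(4,6 \right)}}{12 + L} = - 2167 \frac{1 + 4}{12 + \left(1 - \frac{\sqrt{10}}{2}\right)} = - 2167 \frac{5}{13 - \frac{\sqrt{10}}{2}} = - \frac{10835}{13 - \frac{\sqrt{10}}{2}}$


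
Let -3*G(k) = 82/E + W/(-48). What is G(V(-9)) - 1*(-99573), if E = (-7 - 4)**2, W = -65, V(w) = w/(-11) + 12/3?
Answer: 1734948151/17424 ≈ 99572.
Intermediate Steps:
V(w) = 4 - w/11 (V(w) = w*(-1/11) + 12*(1/3) = -w/11 + 4 = 4 - w/11)
E = 121 (E = (-11)**2 = 121)
G(k) = -11801/17424 (G(k) = -(82/121 - 65/(-48))/3 = -(82*(1/121) - 65*(-1/48))/3 = -(82/121 + 65/48)/3 = -1/3*11801/5808 = -11801/17424)
G(V(-9)) - 1*(-99573) = -11801/17424 - 1*(-99573) = -11801/17424 + 99573 = 1734948151/17424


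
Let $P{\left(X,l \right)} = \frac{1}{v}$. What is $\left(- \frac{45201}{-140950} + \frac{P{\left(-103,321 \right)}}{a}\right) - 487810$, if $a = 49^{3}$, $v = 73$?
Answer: $- \frac{590509098983581773}{1210531738150} \approx -4.8781 \cdot 10^{5}$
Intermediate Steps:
$P{\left(X,l \right)} = \frac{1}{73}$
$a = 117649$
$\left(- \frac{45201}{-140950} + \frac{P{\left(-103,321 \right)}}{a}\right) - 487810 = \left(- \frac{45201}{-140950} + \frac{1}{73 \cdot 117649}\right) - 487810 = \left(\left(-45201\right) \left(- \frac{1}{140950}\right) + \frac{1}{73} \cdot \frac{1}{117649}\right) - 487810 = \left(\frac{45201}{140950} + \frac{1}{8588377}\right) - 487810 = \frac{388203369727}{1210531738150} - 487810 = - \frac{590509098983581773}{1210531738150}$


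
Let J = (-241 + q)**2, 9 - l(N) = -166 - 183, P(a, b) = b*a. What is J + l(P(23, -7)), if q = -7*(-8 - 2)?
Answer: 29599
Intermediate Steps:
P(a, b) = a*b
l(N) = 358 (l(N) = 9 - (-166 - 183) = 9 - 1*(-349) = 9 + 349 = 358)
q = 70 (q = -7*(-10) = 70)
J = 29241 (J = (-241 + 70)**2 = (-171)**2 = 29241)
J + l(P(23, -7)) = 29241 + 358 = 29599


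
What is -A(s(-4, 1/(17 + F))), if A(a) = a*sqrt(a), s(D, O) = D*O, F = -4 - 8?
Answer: 8*I*sqrt(5)/25 ≈ 0.71554*I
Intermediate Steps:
F = -12
A(a) = a**(3/2)
-A(s(-4, 1/(17 + F))) = -(-4/(17 - 12))**(3/2) = -(-4/5)**(3/2) = -(-8)*I*sqrt(5)/25 = 8*I*sqrt(5)/25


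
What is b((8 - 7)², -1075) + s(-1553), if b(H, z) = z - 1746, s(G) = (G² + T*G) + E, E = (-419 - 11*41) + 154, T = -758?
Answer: 3585446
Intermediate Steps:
E = -716 (E = (-419 - 451) + 154 = -870 + 154 = -716)
s(G) = -716 + G² - 758*G (s(G) = (G² - 758*G) - 716 = -716 + G² - 758*G)
b(H, z) = -1746 + z
b((8 - 7)², -1075) + s(-1553) = (-1746 - 1075) + (-716 + (-1553)² - 758*(-1553)) = -2821 + (-716 + 2411809 + 1177174) = -2821 + 3588267 = 3585446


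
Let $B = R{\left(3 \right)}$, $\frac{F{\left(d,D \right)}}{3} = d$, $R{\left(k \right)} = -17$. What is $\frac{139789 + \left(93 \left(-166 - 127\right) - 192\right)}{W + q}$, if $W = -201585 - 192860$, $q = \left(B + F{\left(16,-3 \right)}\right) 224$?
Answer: $- \frac{112348}{387501} \approx -0.28993$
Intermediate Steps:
$F{\left(d,D \right)} = 3 d$
$B = -17$
$q = 6944$ ($q = \left(-17 + 3 \cdot 16\right) 224 = \left(-17 + 48\right) 224 = 31 \cdot 224 = 6944$)
$W = -394445$
$\frac{139789 + \left(93 \left(-166 - 127\right) - 192\right)}{W + q} = \frac{139789 + \left(93 \left(-166 - 127\right) - 192\right)}{-394445 + 6944} = \frac{139789 + \left(93 \left(-166 - 127\right) - 192\right)}{-387501} = \left(139789 + \left(93 \left(-293\right) - 192\right)\right) \left(- \frac{1}{387501}\right) = \left(139789 - 27441\right) \left(- \frac{1}{387501}\right) = 112348 \left(- \frac{1}{387501}\right) = - \frac{112348}{387501}$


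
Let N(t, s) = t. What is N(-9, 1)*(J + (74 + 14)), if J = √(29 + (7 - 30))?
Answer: -792 - 9*√6 ≈ -814.04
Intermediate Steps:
J = √6 (J = √(29 - 23) = √6 ≈ 2.4495)
N(-9, 1)*(J + (74 + 14)) = -9*(√6 + (74 + 14)) = -9*(√6 + 88) = -9*(88 + √6) = -792 - 9*√6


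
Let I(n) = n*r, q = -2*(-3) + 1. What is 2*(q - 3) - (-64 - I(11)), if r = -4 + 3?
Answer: 61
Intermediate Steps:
r = -1
q = 7 (q = 6 + 1 = 7)
I(n) = -n (I(n) = n*(-1) = -n)
2*(q - 3) - (-64 - I(11)) = 2*(7 - 3) - (-64 - (-1)*11) = 2*4 - (-64 - 1*(-11)) = 8 - (-64 + 11) = 8 - 1*(-53) = 8 + 53 = 61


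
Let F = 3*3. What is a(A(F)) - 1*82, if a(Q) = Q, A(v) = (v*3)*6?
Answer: 80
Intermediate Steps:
F = 9
A(v) = 18*v (A(v) = (3*v)*6 = 18*v)
a(A(F)) - 1*82 = 18*9 - 1*82 = 162 - 82 = 80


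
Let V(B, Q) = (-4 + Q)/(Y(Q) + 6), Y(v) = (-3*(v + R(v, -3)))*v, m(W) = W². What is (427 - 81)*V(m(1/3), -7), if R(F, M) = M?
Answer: 1903/102 ≈ 18.657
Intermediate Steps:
Y(v) = v*(9 - 3*v) (Y(v) = (-3*(v - 3))*v = (-3*(-3 + v))*v = (9 - 3*v)*v = v*(9 - 3*v))
V(B, Q) = (-4 + Q)/(6 + 3*Q*(3 - Q)) (V(B, Q) = (-4 + Q)/(3*Q*(3 - Q) + 6) = (-4 + Q)/(6 + 3*Q*(3 - Q)))
(427 - 81)*V(m(1/3), -7) = (427 - 81)*((4 - 1*(-7))/(3*(-2 - 7*(-3 - 7)))) = 346*((4 + 7)/(3*(-2 - 7*(-10)))) = 346*((⅓)*11/(-2 + 70)) = 346*((⅓)*11/68) = 346*((⅓)*(1/68)*11) = 346*(11/204) = 1903/102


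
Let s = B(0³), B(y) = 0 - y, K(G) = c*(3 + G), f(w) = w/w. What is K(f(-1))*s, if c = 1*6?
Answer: 0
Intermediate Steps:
c = 6
f(w) = 1
K(G) = 18 + 6*G (K(G) = 6*(3 + G) = 18 + 6*G)
B(y) = -y
s = 0 (s = -1*0³ = -1*0 = 0)
K(f(-1))*s = (18 + 6*1)*0 = (18 + 6)*0 = 24*0 = 0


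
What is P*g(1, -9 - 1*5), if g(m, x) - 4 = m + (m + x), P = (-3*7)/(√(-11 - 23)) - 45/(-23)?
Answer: -360/23 - 84*I*√34/17 ≈ -15.652 - 28.812*I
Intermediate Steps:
P = 45/23 + 21*I*√34/34 (P = -21*(-I*√34/34) - 45*(-1/23) = -21*(-I*√34/34) + 45/23 = -(-21)*I*√34/34 + 45/23 = 21*I*√34/34 + 45/23 = 45/23 + 21*I*√34/34 ≈ 1.9565 + 3.6015*I)
g(m, x) = 4 + x + 2*m (g(m, x) = 4 + (m + (m + x)) = 4 + (x + 2*m) = 4 + x + 2*m)
P*g(1, -9 - 1*5) = (45/23 + 21*I*√34/34)*(4 + (-9 - 1*5) + 2*1) = (45/23 + 21*I*√34/34)*(4 + (-9 - 5) + 2) = (45/23 + 21*I*√34/34)*(4 - 14 + 2) = (45/23 + 21*I*√34/34)*(-8) = -360/23 - 84*I*√34/17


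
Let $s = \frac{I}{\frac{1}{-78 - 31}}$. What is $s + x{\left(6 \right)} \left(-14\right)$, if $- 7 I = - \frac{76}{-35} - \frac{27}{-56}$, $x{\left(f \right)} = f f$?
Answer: $- \frac{906853}{1960} \approx -462.68$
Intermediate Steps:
$x{\left(f \right)} = f^{2}$
$I = - \frac{743}{1960}$ ($I = - \frac{- \frac{76}{-35} - \frac{27}{-56}}{7} = - \frac{\left(-76\right) \left(- \frac{1}{35}\right) - - \frac{27}{56}}{7} = - \frac{\frac{76}{35} + \frac{27}{56}}{7} = \left(- \frac{1}{7}\right) \frac{743}{280} = - \frac{743}{1960} \approx -0.37908$)
$s = \frac{80987}{1960}$ ($s = - \frac{743}{1960 \frac{1}{-78 - 31}} = - \frac{743}{1960 \frac{1}{-109}} = - \frac{743}{1960 \left(- \frac{1}{109}\right)} = \left(- \frac{743}{1960}\right) \left(-109\right) = \frac{80987}{1960} \approx 41.32$)
$s + x{\left(6 \right)} \left(-14\right) = \frac{80987}{1960} + 6^{2} \left(-14\right) = \frac{80987}{1960} + 36 \left(-14\right) = \frac{80987}{1960} - 504 = - \frac{906853}{1960}$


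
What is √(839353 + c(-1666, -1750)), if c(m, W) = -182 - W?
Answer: √840921 ≈ 917.02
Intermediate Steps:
√(839353 + c(-1666, -1750)) = √(839353 + (-182 - 1*(-1750))) = √(839353 + (-182 + 1750)) = √(839353 + 1568) = √840921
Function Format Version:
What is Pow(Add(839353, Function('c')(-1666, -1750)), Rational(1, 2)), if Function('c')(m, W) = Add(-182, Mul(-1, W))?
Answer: Pow(840921, Rational(1, 2)) ≈ 917.02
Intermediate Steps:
Pow(Add(839353, Function('c')(-1666, -1750)), Rational(1, 2)) = Pow(Add(839353, Add(-182, Mul(-1, -1750))), Rational(1, 2)) = Pow(Add(839353, Add(-182, 1750)), Rational(1, 2)) = Pow(Add(839353, 1568), Rational(1, 2)) = Pow(840921, Rational(1, 2))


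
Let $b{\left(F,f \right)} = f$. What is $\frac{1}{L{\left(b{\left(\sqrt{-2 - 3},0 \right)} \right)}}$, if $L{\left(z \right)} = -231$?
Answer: $- \frac{1}{231} \approx -0.004329$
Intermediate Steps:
$\frac{1}{L{\left(b{\left(\sqrt{-2 - 3},0 \right)} \right)}} = \frac{1}{-231} = - \frac{1}{231}$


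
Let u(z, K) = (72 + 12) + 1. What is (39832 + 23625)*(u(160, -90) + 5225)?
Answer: 336956670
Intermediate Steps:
u(z, K) = 85 (u(z, K) = 84 + 1 = 85)
(39832 + 23625)*(u(160, -90) + 5225) = (39832 + 23625)*(85 + 5225) = 63457*5310 = 336956670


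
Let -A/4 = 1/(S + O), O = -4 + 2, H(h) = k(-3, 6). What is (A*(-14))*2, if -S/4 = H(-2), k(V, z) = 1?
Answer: -56/3 ≈ -18.667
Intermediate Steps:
H(h) = 1
S = -4 (S = -4*1 = -4)
O = -2
A = ⅔ (A = -4/(-4 - 2) = -4/(-6) = -4*(-⅙) = ⅔ ≈ 0.66667)
(A*(-14))*2 = ((⅔)*(-14))*2 = -28/3*2 = -56/3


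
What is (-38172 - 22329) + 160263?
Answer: 99762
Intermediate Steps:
(-38172 - 22329) + 160263 = -60501 + 160263 = 99762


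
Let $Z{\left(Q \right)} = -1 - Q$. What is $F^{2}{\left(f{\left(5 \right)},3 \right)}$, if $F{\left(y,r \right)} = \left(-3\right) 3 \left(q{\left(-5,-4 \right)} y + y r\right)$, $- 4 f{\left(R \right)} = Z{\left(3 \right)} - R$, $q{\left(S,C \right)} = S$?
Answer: $\frac{6561}{4} \approx 1640.3$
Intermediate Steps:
$f{\left(R \right)} = 1 + \frac{R}{4}$ ($f{\left(R \right)} = - \frac{\left(-1 - 3\right) - R}{4} = - \frac{-4 - R}{4} = 1 + \frac{R}{4}$)
$F{\left(y,r \right)} = 45 y - 9 r y$ ($F{\left(y,r \right)} = \left(-3\right) 3 \left(- 5 y + y r\right) = - 9 \left(- 5 y + r y\right) = 45 y - 9 r y$)
$F^{2}{\left(f{\left(5 \right)},3 \right)} = \left(9 \left(1 + \frac{1}{4} \cdot 5\right) \left(5 - 3\right)\right)^{2} = \left(9 \left(1 + \frac{5}{4}\right) \left(5 - 3\right)\right)^{2} = \left(9 \cdot \frac{9}{4} \cdot 2\right)^{2} = \left(\frac{81}{2}\right)^{2} = \frac{6561}{4}$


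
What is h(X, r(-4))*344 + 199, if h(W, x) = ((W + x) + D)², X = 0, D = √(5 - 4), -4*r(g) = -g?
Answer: 199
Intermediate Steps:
r(g) = g/4 (r(g) = -(-1)*g/4 = g/4)
D = 1 (D = √1 = 1)
h(W, x) = (1 + W + x)² (h(W, x) = ((W + x) + 1)² = (1 + W + x)²)
h(X, r(-4))*344 + 199 = (1 + 0 + (¼)*(-4))²*344 + 199 = (1 + 0 - 1)²*344 + 199 = 0²*344 + 199 = 0*344 + 199 = 0 + 199 = 199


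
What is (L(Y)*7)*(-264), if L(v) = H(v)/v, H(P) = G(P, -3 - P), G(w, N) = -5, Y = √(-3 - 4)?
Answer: -1320*I*√7 ≈ -3492.4*I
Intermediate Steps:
Y = I*√7 (Y = √(-7) = I*√7 ≈ 2.6458*I)
H(P) = -5
L(v) = -5/v
(L(Y)*7)*(-264) = (-5*(-I*√7/7)*7)*(-264) = (-(-5)*I*√7/7*7)*(-264) = ((5*I*√7/7)*7)*(-264) = (5*I*√7)*(-264) = -1320*I*√7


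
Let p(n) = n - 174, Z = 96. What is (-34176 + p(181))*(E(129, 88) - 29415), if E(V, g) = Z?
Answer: 1001800911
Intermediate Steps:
p(n) = -174 + n
E(V, g) = 96
(-34176 + p(181))*(E(129, 88) - 29415) = (-34176 + (-174 + 181))*(96 - 29415) = (-34176 + 7)*(-29319) = -34169*(-29319) = 1001800911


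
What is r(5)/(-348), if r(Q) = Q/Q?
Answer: -1/348 ≈ -0.0028736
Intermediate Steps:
r(Q) = 1
r(5)/(-348) = 1/(-348) = 1*(-1/348) = -1/348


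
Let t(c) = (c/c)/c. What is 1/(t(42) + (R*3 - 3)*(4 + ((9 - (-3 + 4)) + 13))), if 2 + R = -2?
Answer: -42/15749 ≈ -0.0026668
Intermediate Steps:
R = -4 (R = -2 - 2 = -4)
t(c) = 1/c
1/(t(42) + (R*3 - 3)*(4 + ((9 - (-3 + 4)) + 13))) = 1/(1/42 + (-4*3 - 3)*(4 + ((9 - (-3 + 4)) + 13))) = 1/(1/42 + (-12 - 3)*(4 + ((9 - 1*1) + 13))) = 1/(1/42 - 15*(4 + ((9 - 1) + 13))) = 1/(1/42 - 15*(4 + (8 + 13))) = 1/(1/42 - 15*(4 + 21)) = 1/(1/42 - 15*25) = 1/(1/42 - 375) = 1/(-15749/42) = -42/15749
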